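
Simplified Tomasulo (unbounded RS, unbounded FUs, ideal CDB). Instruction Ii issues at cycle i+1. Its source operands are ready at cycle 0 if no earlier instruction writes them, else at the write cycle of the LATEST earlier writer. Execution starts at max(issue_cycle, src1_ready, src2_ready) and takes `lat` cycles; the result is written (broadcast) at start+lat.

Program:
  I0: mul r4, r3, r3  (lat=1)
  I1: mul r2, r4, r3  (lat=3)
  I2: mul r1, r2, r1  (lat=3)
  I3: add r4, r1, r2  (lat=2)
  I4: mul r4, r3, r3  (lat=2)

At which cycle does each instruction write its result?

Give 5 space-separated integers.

I0 mul r4: issue@1 deps=(None,None) exec_start@1 write@2
I1 mul r2: issue@2 deps=(0,None) exec_start@2 write@5
I2 mul r1: issue@3 deps=(1,None) exec_start@5 write@8
I3 add r4: issue@4 deps=(2,1) exec_start@8 write@10
I4 mul r4: issue@5 deps=(None,None) exec_start@5 write@7

Answer: 2 5 8 10 7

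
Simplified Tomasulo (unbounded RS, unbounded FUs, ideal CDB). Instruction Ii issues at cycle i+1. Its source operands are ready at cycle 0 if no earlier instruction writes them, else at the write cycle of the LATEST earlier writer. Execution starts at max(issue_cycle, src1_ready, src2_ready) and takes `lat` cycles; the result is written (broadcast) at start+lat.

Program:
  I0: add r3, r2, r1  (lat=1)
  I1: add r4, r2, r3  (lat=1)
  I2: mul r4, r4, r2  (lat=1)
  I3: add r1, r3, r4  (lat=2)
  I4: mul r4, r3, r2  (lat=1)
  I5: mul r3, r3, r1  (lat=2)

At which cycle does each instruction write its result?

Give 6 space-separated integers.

Answer: 2 3 4 6 6 8

Derivation:
I0 add r3: issue@1 deps=(None,None) exec_start@1 write@2
I1 add r4: issue@2 deps=(None,0) exec_start@2 write@3
I2 mul r4: issue@3 deps=(1,None) exec_start@3 write@4
I3 add r1: issue@4 deps=(0,2) exec_start@4 write@6
I4 mul r4: issue@5 deps=(0,None) exec_start@5 write@6
I5 mul r3: issue@6 deps=(0,3) exec_start@6 write@8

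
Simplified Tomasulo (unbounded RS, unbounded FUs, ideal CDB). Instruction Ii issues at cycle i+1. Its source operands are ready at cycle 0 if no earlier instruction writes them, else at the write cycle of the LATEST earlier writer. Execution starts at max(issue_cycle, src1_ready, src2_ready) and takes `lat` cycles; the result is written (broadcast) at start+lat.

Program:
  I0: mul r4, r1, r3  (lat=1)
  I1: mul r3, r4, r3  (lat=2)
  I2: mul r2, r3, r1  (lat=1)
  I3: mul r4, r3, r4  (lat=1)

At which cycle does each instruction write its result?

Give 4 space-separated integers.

Answer: 2 4 5 5

Derivation:
I0 mul r4: issue@1 deps=(None,None) exec_start@1 write@2
I1 mul r3: issue@2 deps=(0,None) exec_start@2 write@4
I2 mul r2: issue@3 deps=(1,None) exec_start@4 write@5
I3 mul r4: issue@4 deps=(1,0) exec_start@4 write@5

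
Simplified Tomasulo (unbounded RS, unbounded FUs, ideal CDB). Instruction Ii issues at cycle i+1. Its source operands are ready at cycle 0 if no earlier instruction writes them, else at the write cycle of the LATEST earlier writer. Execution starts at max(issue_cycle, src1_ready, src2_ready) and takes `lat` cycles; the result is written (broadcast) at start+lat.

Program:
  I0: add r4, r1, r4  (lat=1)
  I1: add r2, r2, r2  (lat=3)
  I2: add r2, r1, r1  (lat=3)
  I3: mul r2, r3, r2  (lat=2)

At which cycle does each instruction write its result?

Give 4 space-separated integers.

Answer: 2 5 6 8

Derivation:
I0 add r4: issue@1 deps=(None,None) exec_start@1 write@2
I1 add r2: issue@2 deps=(None,None) exec_start@2 write@5
I2 add r2: issue@3 deps=(None,None) exec_start@3 write@6
I3 mul r2: issue@4 deps=(None,2) exec_start@6 write@8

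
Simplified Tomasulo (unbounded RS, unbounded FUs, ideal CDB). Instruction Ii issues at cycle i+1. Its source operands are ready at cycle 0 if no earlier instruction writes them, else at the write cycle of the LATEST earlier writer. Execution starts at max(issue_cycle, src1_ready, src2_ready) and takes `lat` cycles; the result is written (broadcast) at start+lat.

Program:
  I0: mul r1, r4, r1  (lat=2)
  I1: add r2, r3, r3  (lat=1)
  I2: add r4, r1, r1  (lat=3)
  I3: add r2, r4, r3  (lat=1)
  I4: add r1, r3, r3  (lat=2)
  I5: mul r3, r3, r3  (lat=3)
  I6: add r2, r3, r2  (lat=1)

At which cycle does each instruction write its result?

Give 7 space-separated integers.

Answer: 3 3 6 7 7 9 10

Derivation:
I0 mul r1: issue@1 deps=(None,None) exec_start@1 write@3
I1 add r2: issue@2 deps=(None,None) exec_start@2 write@3
I2 add r4: issue@3 deps=(0,0) exec_start@3 write@6
I3 add r2: issue@4 deps=(2,None) exec_start@6 write@7
I4 add r1: issue@5 deps=(None,None) exec_start@5 write@7
I5 mul r3: issue@6 deps=(None,None) exec_start@6 write@9
I6 add r2: issue@7 deps=(5,3) exec_start@9 write@10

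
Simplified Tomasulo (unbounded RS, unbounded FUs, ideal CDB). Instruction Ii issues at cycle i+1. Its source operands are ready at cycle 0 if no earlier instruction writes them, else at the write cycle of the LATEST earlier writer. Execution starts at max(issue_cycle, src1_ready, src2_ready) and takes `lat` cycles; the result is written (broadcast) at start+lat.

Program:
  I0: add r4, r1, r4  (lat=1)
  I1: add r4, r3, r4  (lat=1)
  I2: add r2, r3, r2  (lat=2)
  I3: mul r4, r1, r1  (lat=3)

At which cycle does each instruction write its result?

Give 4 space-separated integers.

I0 add r4: issue@1 deps=(None,None) exec_start@1 write@2
I1 add r4: issue@2 deps=(None,0) exec_start@2 write@3
I2 add r2: issue@3 deps=(None,None) exec_start@3 write@5
I3 mul r4: issue@4 deps=(None,None) exec_start@4 write@7

Answer: 2 3 5 7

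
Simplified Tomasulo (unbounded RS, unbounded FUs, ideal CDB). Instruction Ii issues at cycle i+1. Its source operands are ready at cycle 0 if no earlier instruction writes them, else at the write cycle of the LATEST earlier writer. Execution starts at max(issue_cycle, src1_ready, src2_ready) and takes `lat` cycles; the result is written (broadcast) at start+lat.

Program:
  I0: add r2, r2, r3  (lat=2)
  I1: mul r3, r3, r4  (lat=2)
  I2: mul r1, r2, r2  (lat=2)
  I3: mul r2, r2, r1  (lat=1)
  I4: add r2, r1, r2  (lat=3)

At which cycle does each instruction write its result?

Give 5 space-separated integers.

I0 add r2: issue@1 deps=(None,None) exec_start@1 write@3
I1 mul r3: issue@2 deps=(None,None) exec_start@2 write@4
I2 mul r1: issue@3 deps=(0,0) exec_start@3 write@5
I3 mul r2: issue@4 deps=(0,2) exec_start@5 write@6
I4 add r2: issue@5 deps=(2,3) exec_start@6 write@9

Answer: 3 4 5 6 9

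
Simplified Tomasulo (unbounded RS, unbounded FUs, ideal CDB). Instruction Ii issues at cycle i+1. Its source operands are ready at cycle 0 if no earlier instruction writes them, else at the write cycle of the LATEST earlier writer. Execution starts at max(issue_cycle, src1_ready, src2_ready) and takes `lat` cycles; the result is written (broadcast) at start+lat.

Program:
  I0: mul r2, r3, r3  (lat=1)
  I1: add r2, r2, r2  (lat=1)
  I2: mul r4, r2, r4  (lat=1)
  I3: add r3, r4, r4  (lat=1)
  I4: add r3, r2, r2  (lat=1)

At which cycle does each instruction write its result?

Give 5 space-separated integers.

I0 mul r2: issue@1 deps=(None,None) exec_start@1 write@2
I1 add r2: issue@2 deps=(0,0) exec_start@2 write@3
I2 mul r4: issue@3 deps=(1,None) exec_start@3 write@4
I3 add r3: issue@4 deps=(2,2) exec_start@4 write@5
I4 add r3: issue@5 deps=(1,1) exec_start@5 write@6

Answer: 2 3 4 5 6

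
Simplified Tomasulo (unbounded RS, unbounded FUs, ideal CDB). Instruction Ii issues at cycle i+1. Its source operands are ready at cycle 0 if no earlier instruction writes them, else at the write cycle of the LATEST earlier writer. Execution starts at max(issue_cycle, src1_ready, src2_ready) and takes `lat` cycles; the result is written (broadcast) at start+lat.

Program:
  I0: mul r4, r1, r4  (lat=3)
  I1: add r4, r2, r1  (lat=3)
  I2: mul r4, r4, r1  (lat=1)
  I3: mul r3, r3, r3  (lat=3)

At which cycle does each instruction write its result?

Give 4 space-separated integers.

I0 mul r4: issue@1 deps=(None,None) exec_start@1 write@4
I1 add r4: issue@2 deps=(None,None) exec_start@2 write@5
I2 mul r4: issue@3 deps=(1,None) exec_start@5 write@6
I3 mul r3: issue@4 deps=(None,None) exec_start@4 write@7

Answer: 4 5 6 7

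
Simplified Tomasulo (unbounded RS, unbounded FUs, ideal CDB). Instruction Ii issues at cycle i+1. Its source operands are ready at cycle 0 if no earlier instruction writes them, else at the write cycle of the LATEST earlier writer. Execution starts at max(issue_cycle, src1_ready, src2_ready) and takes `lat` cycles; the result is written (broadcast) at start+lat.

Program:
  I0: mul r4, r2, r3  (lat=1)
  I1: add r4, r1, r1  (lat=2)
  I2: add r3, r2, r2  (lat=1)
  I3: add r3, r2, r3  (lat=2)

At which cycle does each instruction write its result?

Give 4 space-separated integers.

Answer: 2 4 4 6

Derivation:
I0 mul r4: issue@1 deps=(None,None) exec_start@1 write@2
I1 add r4: issue@2 deps=(None,None) exec_start@2 write@4
I2 add r3: issue@3 deps=(None,None) exec_start@3 write@4
I3 add r3: issue@4 deps=(None,2) exec_start@4 write@6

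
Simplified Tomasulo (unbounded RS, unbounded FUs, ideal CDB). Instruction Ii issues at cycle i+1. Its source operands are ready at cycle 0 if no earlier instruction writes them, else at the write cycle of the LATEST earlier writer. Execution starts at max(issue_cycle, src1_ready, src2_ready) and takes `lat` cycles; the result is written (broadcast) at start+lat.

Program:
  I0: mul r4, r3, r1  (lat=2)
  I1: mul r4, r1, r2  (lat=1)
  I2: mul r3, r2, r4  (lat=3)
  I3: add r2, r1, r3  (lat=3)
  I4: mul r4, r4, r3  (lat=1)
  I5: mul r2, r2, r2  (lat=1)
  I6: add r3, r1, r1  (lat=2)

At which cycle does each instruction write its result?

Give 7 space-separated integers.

Answer: 3 3 6 9 7 10 9

Derivation:
I0 mul r4: issue@1 deps=(None,None) exec_start@1 write@3
I1 mul r4: issue@2 deps=(None,None) exec_start@2 write@3
I2 mul r3: issue@3 deps=(None,1) exec_start@3 write@6
I3 add r2: issue@4 deps=(None,2) exec_start@6 write@9
I4 mul r4: issue@5 deps=(1,2) exec_start@6 write@7
I5 mul r2: issue@6 deps=(3,3) exec_start@9 write@10
I6 add r3: issue@7 deps=(None,None) exec_start@7 write@9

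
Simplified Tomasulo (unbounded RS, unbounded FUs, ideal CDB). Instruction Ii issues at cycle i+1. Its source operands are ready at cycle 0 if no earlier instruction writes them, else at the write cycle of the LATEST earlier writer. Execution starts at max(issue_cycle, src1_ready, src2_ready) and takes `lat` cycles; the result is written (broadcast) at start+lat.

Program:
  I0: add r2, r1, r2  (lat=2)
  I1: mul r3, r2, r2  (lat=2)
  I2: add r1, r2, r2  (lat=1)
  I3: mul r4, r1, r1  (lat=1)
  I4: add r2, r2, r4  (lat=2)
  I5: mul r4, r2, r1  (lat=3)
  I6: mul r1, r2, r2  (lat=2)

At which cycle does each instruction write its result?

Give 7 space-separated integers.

I0 add r2: issue@1 deps=(None,None) exec_start@1 write@3
I1 mul r3: issue@2 deps=(0,0) exec_start@3 write@5
I2 add r1: issue@3 deps=(0,0) exec_start@3 write@4
I3 mul r4: issue@4 deps=(2,2) exec_start@4 write@5
I4 add r2: issue@5 deps=(0,3) exec_start@5 write@7
I5 mul r4: issue@6 deps=(4,2) exec_start@7 write@10
I6 mul r1: issue@7 deps=(4,4) exec_start@7 write@9

Answer: 3 5 4 5 7 10 9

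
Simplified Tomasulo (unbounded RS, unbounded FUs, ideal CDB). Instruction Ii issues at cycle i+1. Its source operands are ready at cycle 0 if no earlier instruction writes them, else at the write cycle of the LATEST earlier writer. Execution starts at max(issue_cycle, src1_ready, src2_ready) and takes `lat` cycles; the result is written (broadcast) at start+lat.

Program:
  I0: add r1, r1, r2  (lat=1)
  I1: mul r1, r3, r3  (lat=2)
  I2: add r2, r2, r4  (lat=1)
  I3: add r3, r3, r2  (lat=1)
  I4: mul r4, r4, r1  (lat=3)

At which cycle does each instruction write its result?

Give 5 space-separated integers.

Answer: 2 4 4 5 8

Derivation:
I0 add r1: issue@1 deps=(None,None) exec_start@1 write@2
I1 mul r1: issue@2 deps=(None,None) exec_start@2 write@4
I2 add r2: issue@3 deps=(None,None) exec_start@3 write@4
I3 add r3: issue@4 deps=(None,2) exec_start@4 write@5
I4 mul r4: issue@5 deps=(None,1) exec_start@5 write@8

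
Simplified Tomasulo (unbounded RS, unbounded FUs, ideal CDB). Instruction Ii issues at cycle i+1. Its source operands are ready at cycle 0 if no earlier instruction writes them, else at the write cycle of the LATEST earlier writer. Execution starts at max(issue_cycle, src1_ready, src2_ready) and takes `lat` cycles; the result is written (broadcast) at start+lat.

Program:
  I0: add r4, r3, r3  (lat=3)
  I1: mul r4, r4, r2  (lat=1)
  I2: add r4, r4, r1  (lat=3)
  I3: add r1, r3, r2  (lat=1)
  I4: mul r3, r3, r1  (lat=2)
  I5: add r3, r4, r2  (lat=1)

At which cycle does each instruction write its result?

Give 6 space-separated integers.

I0 add r4: issue@1 deps=(None,None) exec_start@1 write@4
I1 mul r4: issue@2 deps=(0,None) exec_start@4 write@5
I2 add r4: issue@3 deps=(1,None) exec_start@5 write@8
I3 add r1: issue@4 deps=(None,None) exec_start@4 write@5
I4 mul r3: issue@5 deps=(None,3) exec_start@5 write@7
I5 add r3: issue@6 deps=(2,None) exec_start@8 write@9

Answer: 4 5 8 5 7 9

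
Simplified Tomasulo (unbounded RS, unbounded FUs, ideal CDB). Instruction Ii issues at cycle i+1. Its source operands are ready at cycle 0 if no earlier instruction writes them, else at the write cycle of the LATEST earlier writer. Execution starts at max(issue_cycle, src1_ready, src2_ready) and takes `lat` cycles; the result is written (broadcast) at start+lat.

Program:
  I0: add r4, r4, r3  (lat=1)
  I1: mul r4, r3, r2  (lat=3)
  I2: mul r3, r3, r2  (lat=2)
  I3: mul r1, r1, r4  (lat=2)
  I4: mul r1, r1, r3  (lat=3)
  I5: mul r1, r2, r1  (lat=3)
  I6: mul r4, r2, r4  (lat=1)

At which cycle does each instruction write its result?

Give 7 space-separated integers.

I0 add r4: issue@1 deps=(None,None) exec_start@1 write@2
I1 mul r4: issue@2 deps=(None,None) exec_start@2 write@5
I2 mul r3: issue@3 deps=(None,None) exec_start@3 write@5
I3 mul r1: issue@4 deps=(None,1) exec_start@5 write@7
I4 mul r1: issue@5 deps=(3,2) exec_start@7 write@10
I5 mul r1: issue@6 deps=(None,4) exec_start@10 write@13
I6 mul r4: issue@7 deps=(None,1) exec_start@7 write@8

Answer: 2 5 5 7 10 13 8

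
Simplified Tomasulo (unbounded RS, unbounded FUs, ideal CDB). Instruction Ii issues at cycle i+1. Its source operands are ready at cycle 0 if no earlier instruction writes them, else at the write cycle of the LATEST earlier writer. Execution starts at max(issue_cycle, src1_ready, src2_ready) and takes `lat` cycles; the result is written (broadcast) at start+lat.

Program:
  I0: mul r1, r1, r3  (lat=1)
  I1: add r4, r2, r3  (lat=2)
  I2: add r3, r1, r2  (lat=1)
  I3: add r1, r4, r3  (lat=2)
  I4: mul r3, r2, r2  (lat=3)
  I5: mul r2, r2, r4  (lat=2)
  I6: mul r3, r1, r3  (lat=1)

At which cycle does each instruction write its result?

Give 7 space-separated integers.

Answer: 2 4 4 6 8 8 9

Derivation:
I0 mul r1: issue@1 deps=(None,None) exec_start@1 write@2
I1 add r4: issue@2 deps=(None,None) exec_start@2 write@4
I2 add r3: issue@3 deps=(0,None) exec_start@3 write@4
I3 add r1: issue@4 deps=(1,2) exec_start@4 write@6
I4 mul r3: issue@5 deps=(None,None) exec_start@5 write@8
I5 mul r2: issue@6 deps=(None,1) exec_start@6 write@8
I6 mul r3: issue@7 deps=(3,4) exec_start@8 write@9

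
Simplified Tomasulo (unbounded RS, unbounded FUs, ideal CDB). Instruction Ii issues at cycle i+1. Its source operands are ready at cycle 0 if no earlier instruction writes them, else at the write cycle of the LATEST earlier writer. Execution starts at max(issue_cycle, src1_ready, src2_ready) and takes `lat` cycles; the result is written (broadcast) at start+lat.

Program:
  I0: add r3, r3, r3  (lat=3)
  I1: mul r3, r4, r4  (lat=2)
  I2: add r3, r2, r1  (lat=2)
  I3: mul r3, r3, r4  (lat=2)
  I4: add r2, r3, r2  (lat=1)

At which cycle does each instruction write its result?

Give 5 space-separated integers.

Answer: 4 4 5 7 8

Derivation:
I0 add r3: issue@1 deps=(None,None) exec_start@1 write@4
I1 mul r3: issue@2 deps=(None,None) exec_start@2 write@4
I2 add r3: issue@3 deps=(None,None) exec_start@3 write@5
I3 mul r3: issue@4 deps=(2,None) exec_start@5 write@7
I4 add r2: issue@5 deps=(3,None) exec_start@7 write@8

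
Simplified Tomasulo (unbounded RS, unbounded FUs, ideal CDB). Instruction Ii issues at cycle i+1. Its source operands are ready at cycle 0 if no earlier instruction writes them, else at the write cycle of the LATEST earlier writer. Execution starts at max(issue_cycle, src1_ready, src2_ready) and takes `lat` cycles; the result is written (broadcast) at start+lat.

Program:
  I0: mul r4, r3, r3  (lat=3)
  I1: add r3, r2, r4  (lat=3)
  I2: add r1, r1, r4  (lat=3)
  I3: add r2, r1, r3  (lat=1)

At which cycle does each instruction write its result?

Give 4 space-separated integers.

I0 mul r4: issue@1 deps=(None,None) exec_start@1 write@4
I1 add r3: issue@2 deps=(None,0) exec_start@4 write@7
I2 add r1: issue@3 deps=(None,0) exec_start@4 write@7
I3 add r2: issue@4 deps=(2,1) exec_start@7 write@8

Answer: 4 7 7 8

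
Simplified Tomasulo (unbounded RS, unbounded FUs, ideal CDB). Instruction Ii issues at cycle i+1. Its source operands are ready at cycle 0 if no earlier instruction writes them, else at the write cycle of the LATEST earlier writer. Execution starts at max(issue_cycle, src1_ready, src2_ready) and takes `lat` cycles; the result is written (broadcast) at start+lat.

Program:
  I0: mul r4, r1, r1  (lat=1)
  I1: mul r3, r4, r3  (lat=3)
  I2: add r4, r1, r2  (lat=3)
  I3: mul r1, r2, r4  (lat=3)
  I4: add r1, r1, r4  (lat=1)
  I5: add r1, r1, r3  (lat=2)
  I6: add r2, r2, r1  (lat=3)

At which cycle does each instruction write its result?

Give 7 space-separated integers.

Answer: 2 5 6 9 10 12 15

Derivation:
I0 mul r4: issue@1 deps=(None,None) exec_start@1 write@2
I1 mul r3: issue@2 deps=(0,None) exec_start@2 write@5
I2 add r4: issue@3 deps=(None,None) exec_start@3 write@6
I3 mul r1: issue@4 deps=(None,2) exec_start@6 write@9
I4 add r1: issue@5 deps=(3,2) exec_start@9 write@10
I5 add r1: issue@6 deps=(4,1) exec_start@10 write@12
I6 add r2: issue@7 deps=(None,5) exec_start@12 write@15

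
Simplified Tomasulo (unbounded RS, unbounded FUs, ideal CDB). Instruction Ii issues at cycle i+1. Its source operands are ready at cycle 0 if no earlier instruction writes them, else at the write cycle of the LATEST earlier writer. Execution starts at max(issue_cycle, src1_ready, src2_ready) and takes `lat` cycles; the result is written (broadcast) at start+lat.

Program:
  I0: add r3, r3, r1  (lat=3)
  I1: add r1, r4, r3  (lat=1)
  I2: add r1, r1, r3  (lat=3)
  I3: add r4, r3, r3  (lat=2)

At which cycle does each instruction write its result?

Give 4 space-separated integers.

I0 add r3: issue@1 deps=(None,None) exec_start@1 write@4
I1 add r1: issue@2 deps=(None,0) exec_start@4 write@5
I2 add r1: issue@3 deps=(1,0) exec_start@5 write@8
I3 add r4: issue@4 deps=(0,0) exec_start@4 write@6

Answer: 4 5 8 6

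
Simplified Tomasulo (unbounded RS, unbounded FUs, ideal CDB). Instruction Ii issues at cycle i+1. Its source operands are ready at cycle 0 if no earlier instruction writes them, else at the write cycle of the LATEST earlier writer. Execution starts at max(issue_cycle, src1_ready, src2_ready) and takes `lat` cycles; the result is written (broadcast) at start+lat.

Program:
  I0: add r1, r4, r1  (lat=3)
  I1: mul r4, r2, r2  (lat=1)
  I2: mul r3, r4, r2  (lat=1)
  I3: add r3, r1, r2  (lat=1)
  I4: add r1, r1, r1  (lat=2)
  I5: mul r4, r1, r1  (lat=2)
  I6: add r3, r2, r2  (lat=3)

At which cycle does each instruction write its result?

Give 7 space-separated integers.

Answer: 4 3 4 5 7 9 10

Derivation:
I0 add r1: issue@1 deps=(None,None) exec_start@1 write@4
I1 mul r4: issue@2 deps=(None,None) exec_start@2 write@3
I2 mul r3: issue@3 deps=(1,None) exec_start@3 write@4
I3 add r3: issue@4 deps=(0,None) exec_start@4 write@5
I4 add r1: issue@5 deps=(0,0) exec_start@5 write@7
I5 mul r4: issue@6 deps=(4,4) exec_start@7 write@9
I6 add r3: issue@7 deps=(None,None) exec_start@7 write@10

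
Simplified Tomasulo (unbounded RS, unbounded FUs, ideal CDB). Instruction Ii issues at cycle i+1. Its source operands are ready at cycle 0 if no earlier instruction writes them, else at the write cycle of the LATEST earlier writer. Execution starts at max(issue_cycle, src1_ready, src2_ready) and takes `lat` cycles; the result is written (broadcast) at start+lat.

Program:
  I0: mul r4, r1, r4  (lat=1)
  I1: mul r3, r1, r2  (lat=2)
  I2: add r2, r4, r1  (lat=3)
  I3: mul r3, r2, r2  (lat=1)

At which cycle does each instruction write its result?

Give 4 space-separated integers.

Answer: 2 4 6 7

Derivation:
I0 mul r4: issue@1 deps=(None,None) exec_start@1 write@2
I1 mul r3: issue@2 deps=(None,None) exec_start@2 write@4
I2 add r2: issue@3 deps=(0,None) exec_start@3 write@6
I3 mul r3: issue@4 deps=(2,2) exec_start@6 write@7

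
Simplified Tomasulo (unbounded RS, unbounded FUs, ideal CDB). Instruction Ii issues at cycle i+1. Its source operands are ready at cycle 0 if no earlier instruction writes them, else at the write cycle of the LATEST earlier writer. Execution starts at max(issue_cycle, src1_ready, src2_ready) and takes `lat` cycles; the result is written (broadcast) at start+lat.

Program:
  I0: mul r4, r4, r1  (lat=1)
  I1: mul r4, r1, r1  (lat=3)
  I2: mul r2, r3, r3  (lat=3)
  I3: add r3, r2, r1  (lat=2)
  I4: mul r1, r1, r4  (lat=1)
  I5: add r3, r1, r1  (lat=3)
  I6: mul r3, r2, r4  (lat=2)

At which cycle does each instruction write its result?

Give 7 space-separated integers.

I0 mul r4: issue@1 deps=(None,None) exec_start@1 write@2
I1 mul r4: issue@2 deps=(None,None) exec_start@2 write@5
I2 mul r2: issue@3 deps=(None,None) exec_start@3 write@6
I3 add r3: issue@4 deps=(2,None) exec_start@6 write@8
I4 mul r1: issue@5 deps=(None,1) exec_start@5 write@6
I5 add r3: issue@6 deps=(4,4) exec_start@6 write@9
I6 mul r3: issue@7 deps=(2,1) exec_start@7 write@9

Answer: 2 5 6 8 6 9 9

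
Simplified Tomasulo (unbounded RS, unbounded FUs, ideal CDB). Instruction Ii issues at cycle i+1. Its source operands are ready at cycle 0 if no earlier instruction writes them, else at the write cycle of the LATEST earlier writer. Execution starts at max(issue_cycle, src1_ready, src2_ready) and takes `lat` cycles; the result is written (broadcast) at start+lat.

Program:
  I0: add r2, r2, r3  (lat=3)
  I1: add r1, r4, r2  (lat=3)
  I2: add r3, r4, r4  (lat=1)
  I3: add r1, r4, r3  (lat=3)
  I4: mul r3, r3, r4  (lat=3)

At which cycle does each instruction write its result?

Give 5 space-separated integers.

I0 add r2: issue@1 deps=(None,None) exec_start@1 write@4
I1 add r1: issue@2 deps=(None,0) exec_start@4 write@7
I2 add r3: issue@3 deps=(None,None) exec_start@3 write@4
I3 add r1: issue@4 deps=(None,2) exec_start@4 write@7
I4 mul r3: issue@5 deps=(2,None) exec_start@5 write@8

Answer: 4 7 4 7 8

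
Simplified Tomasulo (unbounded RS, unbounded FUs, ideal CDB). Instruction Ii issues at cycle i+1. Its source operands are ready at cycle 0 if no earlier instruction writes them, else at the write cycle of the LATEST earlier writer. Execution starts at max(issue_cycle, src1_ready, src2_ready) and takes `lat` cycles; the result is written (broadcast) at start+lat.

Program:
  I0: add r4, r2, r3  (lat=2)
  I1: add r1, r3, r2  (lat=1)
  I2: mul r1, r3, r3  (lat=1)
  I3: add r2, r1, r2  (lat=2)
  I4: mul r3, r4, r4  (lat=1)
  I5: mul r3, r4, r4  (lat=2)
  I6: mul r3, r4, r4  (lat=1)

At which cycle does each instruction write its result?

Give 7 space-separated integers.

I0 add r4: issue@1 deps=(None,None) exec_start@1 write@3
I1 add r1: issue@2 deps=(None,None) exec_start@2 write@3
I2 mul r1: issue@3 deps=(None,None) exec_start@3 write@4
I3 add r2: issue@4 deps=(2,None) exec_start@4 write@6
I4 mul r3: issue@5 deps=(0,0) exec_start@5 write@6
I5 mul r3: issue@6 deps=(0,0) exec_start@6 write@8
I6 mul r3: issue@7 deps=(0,0) exec_start@7 write@8

Answer: 3 3 4 6 6 8 8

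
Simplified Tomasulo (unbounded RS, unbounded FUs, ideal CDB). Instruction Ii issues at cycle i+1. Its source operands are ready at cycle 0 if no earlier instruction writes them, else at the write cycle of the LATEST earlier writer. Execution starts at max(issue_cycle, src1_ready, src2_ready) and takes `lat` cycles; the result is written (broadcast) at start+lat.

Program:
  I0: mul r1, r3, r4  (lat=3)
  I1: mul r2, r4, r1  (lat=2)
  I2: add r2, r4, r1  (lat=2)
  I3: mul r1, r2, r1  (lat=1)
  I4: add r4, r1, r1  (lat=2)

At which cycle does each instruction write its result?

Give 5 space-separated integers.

I0 mul r1: issue@1 deps=(None,None) exec_start@1 write@4
I1 mul r2: issue@2 deps=(None,0) exec_start@4 write@6
I2 add r2: issue@3 deps=(None,0) exec_start@4 write@6
I3 mul r1: issue@4 deps=(2,0) exec_start@6 write@7
I4 add r4: issue@5 deps=(3,3) exec_start@7 write@9

Answer: 4 6 6 7 9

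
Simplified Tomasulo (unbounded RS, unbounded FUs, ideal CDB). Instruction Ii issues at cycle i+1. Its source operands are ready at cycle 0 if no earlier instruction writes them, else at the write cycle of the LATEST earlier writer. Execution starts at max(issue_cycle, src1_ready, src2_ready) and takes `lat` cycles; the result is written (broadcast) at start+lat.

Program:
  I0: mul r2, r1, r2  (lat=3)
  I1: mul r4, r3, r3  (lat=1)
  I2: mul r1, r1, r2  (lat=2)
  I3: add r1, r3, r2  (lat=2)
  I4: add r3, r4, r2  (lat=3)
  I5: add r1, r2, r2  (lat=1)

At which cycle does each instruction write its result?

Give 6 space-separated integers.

Answer: 4 3 6 6 8 7

Derivation:
I0 mul r2: issue@1 deps=(None,None) exec_start@1 write@4
I1 mul r4: issue@2 deps=(None,None) exec_start@2 write@3
I2 mul r1: issue@3 deps=(None,0) exec_start@4 write@6
I3 add r1: issue@4 deps=(None,0) exec_start@4 write@6
I4 add r3: issue@5 deps=(1,0) exec_start@5 write@8
I5 add r1: issue@6 deps=(0,0) exec_start@6 write@7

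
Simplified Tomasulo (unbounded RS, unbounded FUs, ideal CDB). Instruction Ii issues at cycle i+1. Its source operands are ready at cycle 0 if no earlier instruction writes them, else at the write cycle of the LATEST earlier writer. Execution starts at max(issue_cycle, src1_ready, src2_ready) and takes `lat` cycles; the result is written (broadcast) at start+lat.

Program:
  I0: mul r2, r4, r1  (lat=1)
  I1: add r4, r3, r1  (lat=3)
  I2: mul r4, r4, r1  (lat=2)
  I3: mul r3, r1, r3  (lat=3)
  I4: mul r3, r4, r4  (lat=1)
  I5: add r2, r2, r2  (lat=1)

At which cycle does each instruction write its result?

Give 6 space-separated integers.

Answer: 2 5 7 7 8 7

Derivation:
I0 mul r2: issue@1 deps=(None,None) exec_start@1 write@2
I1 add r4: issue@2 deps=(None,None) exec_start@2 write@5
I2 mul r4: issue@3 deps=(1,None) exec_start@5 write@7
I3 mul r3: issue@4 deps=(None,None) exec_start@4 write@7
I4 mul r3: issue@5 deps=(2,2) exec_start@7 write@8
I5 add r2: issue@6 deps=(0,0) exec_start@6 write@7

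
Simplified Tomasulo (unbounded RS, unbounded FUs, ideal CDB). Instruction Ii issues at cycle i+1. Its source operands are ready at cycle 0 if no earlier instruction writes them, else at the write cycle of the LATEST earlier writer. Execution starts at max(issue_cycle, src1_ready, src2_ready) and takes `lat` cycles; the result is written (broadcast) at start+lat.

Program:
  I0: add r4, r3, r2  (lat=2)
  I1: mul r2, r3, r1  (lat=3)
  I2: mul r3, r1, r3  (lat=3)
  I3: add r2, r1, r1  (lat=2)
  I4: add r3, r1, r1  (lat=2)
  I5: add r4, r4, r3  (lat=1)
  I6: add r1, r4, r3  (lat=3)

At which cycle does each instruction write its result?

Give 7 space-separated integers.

I0 add r4: issue@1 deps=(None,None) exec_start@1 write@3
I1 mul r2: issue@2 deps=(None,None) exec_start@2 write@5
I2 mul r3: issue@3 deps=(None,None) exec_start@3 write@6
I3 add r2: issue@4 deps=(None,None) exec_start@4 write@6
I4 add r3: issue@5 deps=(None,None) exec_start@5 write@7
I5 add r4: issue@6 deps=(0,4) exec_start@7 write@8
I6 add r1: issue@7 deps=(5,4) exec_start@8 write@11

Answer: 3 5 6 6 7 8 11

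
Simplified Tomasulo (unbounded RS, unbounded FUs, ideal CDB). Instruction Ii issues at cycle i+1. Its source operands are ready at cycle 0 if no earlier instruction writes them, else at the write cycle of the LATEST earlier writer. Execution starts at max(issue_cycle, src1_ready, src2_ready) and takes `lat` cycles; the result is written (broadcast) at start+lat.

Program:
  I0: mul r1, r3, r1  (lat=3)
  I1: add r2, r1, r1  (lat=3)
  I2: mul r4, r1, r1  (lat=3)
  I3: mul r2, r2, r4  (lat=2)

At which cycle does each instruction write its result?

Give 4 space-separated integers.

Answer: 4 7 7 9

Derivation:
I0 mul r1: issue@1 deps=(None,None) exec_start@1 write@4
I1 add r2: issue@2 deps=(0,0) exec_start@4 write@7
I2 mul r4: issue@3 deps=(0,0) exec_start@4 write@7
I3 mul r2: issue@4 deps=(1,2) exec_start@7 write@9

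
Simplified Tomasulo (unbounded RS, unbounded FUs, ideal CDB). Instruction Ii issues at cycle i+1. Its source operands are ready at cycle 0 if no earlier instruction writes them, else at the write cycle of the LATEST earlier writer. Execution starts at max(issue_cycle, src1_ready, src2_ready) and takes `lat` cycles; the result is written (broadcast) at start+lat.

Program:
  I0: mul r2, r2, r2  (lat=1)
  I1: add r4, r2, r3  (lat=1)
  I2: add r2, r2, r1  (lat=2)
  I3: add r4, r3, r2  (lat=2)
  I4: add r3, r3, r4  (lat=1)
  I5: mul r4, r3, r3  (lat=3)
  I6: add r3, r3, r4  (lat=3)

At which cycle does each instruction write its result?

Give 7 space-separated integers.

I0 mul r2: issue@1 deps=(None,None) exec_start@1 write@2
I1 add r4: issue@2 deps=(0,None) exec_start@2 write@3
I2 add r2: issue@3 deps=(0,None) exec_start@3 write@5
I3 add r4: issue@4 deps=(None,2) exec_start@5 write@7
I4 add r3: issue@5 deps=(None,3) exec_start@7 write@8
I5 mul r4: issue@6 deps=(4,4) exec_start@8 write@11
I6 add r3: issue@7 deps=(4,5) exec_start@11 write@14

Answer: 2 3 5 7 8 11 14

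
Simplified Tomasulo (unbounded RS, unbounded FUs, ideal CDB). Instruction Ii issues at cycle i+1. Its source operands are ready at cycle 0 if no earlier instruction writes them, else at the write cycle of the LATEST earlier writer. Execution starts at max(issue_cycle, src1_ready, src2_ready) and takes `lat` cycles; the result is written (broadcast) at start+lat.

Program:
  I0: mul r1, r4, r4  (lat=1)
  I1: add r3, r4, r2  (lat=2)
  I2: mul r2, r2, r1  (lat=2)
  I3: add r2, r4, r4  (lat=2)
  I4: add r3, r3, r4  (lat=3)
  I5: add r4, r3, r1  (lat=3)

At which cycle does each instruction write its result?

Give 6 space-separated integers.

Answer: 2 4 5 6 8 11

Derivation:
I0 mul r1: issue@1 deps=(None,None) exec_start@1 write@2
I1 add r3: issue@2 deps=(None,None) exec_start@2 write@4
I2 mul r2: issue@3 deps=(None,0) exec_start@3 write@5
I3 add r2: issue@4 deps=(None,None) exec_start@4 write@6
I4 add r3: issue@5 deps=(1,None) exec_start@5 write@8
I5 add r4: issue@6 deps=(4,0) exec_start@8 write@11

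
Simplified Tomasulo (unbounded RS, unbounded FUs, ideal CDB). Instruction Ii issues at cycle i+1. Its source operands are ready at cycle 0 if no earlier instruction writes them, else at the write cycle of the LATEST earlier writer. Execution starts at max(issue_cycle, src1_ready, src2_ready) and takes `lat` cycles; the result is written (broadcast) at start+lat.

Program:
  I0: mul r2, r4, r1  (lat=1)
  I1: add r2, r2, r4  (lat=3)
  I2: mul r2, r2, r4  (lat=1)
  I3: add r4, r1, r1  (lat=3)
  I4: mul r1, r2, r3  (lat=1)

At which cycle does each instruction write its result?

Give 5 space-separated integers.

I0 mul r2: issue@1 deps=(None,None) exec_start@1 write@2
I1 add r2: issue@2 deps=(0,None) exec_start@2 write@5
I2 mul r2: issue@3 deps=(1,None) exec_start@5 write@6
I3 add r4: issue@4 deps=(None,None) exec_start@4 write@7
I4 mul r1: issue@5 deps=(2,None) exec_start@6 write@7

Answer: 2 5 6 7 7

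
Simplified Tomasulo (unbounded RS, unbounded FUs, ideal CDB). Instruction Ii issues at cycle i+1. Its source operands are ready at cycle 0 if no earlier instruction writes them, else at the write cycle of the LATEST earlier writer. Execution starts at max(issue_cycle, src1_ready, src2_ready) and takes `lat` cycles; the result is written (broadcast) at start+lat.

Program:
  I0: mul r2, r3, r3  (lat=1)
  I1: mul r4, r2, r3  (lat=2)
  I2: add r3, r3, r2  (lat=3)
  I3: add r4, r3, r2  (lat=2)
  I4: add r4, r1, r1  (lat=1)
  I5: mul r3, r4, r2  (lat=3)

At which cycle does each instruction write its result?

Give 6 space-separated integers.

Answer: 2 4 6 8 6 9

Derivation:
I0 mul r2: issue@1 deps=(None,None) exec_start@1 write@2
I1 mul r4: issue@2 deps=(0,None) exec_start@2 write@4
I2 add r3: issue@3 deps=(None,0) exec_start@3 write@6
I3 add r4: issue@4 deps=(2,0) exec_start@6 write@8
I4 add r4: issue@5 deps=(None,None) exec_start@5 write@6
I5 mul r3: issue@6 deps=(4,0) exec_start@6 write@9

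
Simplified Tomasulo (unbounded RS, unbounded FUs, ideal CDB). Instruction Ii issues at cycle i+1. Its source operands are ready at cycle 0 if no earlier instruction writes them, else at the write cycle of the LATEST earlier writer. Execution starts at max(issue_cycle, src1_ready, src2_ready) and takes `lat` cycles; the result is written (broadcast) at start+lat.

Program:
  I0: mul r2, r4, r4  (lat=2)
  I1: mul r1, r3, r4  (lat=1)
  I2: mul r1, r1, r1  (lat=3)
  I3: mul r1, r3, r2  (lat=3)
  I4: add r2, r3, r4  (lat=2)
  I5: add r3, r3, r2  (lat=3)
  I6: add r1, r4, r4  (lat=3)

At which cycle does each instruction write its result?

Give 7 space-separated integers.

Answer: 3 3 6 7 7 10 10

Derivation:
I0 mul r2: issue@1 deps=(None,None) exec_start@1 write@3
I1 mul r1: issue@2 deps=(None,None) exec_start@2 write@3
I2 mul r1: issue@3 deps=(1,1) exec_start@3 write@6
I3 mul r1: issue@4 deps=(None,0) exec_start@4 write@7
I4 add r2: issue@5 deps=(None,None) exec_start@5 write@7
I5 add r3: issue@6 deps=(None,4) exec_start@7 write@10
I6 add r1: issue@7 deps=(None,None) exec_start@7 write@10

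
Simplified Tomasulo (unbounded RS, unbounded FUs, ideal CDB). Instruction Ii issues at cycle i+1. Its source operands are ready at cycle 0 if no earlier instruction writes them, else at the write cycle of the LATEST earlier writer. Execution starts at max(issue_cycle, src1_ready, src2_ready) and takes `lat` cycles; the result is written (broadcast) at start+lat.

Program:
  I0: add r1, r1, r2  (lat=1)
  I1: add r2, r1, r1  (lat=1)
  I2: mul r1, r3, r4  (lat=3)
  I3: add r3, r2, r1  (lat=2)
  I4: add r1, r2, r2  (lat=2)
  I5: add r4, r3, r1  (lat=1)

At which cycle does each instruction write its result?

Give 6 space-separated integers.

Answer: 2 3 6 8 7 9

Derivation:
I0 add r1: issue@1 deps=(None,None) exec_start@1 write@2
I1 add r2: issue@2 deps=(0,0) exec_start@2 write@3
I2 mul r1: issue@3 deps=(None,None) exec_start@3 write@6
I3 add r3: issue@4 deps=(1,2) exec_start@6 write@8
I4 add r1: issue@5 deps=(1,1) exec_start@5 write@7
I5 add r4: issue@6 deps=(3,4) exec_start@8 write@9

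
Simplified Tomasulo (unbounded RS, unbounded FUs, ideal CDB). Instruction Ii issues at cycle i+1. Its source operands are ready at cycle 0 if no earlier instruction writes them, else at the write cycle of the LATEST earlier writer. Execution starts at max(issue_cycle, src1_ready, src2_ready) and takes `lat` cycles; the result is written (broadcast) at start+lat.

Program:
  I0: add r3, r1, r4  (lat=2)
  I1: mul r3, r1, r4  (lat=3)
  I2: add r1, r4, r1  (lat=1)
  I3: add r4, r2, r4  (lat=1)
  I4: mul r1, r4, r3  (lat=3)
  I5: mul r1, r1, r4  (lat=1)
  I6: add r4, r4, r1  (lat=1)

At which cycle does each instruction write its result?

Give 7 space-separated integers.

I0 add r3: issue@1 deps=(None,None) exec_start@1 write@3
I1 mul r3: issue@2 deps=(None,None) exec_start@2 write@5
I2 add r1: issue@3 deps=(None,None) exec_start@3 write@4
I3 add r4: issue@4 deps=(None,None) exec_start@4 write@5
I4 mul r1: issue@5 deps=(3,1) exec_start@5 write@8
I5 mul r1: issue@6 deps=(4,3) exec_start@8 write@9
I6 add r4: issue@7 deps=(3,5) exec_start@9 write@10

Answer: 3 5 4 5 8 9 10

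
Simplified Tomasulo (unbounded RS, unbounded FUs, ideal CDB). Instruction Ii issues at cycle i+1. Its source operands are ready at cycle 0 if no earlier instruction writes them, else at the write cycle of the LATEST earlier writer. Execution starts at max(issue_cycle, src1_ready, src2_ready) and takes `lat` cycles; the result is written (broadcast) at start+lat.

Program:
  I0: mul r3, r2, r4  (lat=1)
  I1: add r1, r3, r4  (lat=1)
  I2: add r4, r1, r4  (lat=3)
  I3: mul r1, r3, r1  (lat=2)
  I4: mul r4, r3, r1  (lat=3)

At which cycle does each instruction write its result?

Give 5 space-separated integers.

Answer: 2 3 6 6 9

Derivation:
I0 mul r3: issue@1 deps=(None,None) exec_start@1 write@2
I1 add r1: issue@2 deps=(0,None) exec_start@2 write@3
I2 add r4: issue@3 deps=(1,None) exec_start@3 write@6
I3 mul r1: issue@4 deps=(0,1) exec_start@4 write@6
I4 mul r4: issue@5 deps=(0,3) exec_start@6 write@9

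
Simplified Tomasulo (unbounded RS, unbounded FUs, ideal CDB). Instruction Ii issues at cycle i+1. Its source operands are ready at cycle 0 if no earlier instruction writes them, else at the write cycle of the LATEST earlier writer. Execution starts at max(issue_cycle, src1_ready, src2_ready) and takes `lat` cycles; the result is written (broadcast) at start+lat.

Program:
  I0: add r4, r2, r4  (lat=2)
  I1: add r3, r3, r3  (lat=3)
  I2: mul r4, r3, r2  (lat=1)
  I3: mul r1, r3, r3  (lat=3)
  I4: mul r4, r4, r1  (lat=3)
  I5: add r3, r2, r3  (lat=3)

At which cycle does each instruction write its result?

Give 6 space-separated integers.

Answer: 3 5 6 8 11 9

Derivation:
I0 add r4: issue@1 deps=(None,None) exec_start@1 write@3
I1 add r3: issue@2 deps=(None,None) exec_start@2 write@5
I2 mul r4: issue@3 deps=(1,None) exec_start@5 write@6
I3 mul r1: issue@4 deps=(1,1) exec_start@5 write@8
I4 mul r4: issue@5 deps=(2,3) exec_start@8 write@11
I5 add r3: issue@6 deps=(None,1) exec_start@6 write@9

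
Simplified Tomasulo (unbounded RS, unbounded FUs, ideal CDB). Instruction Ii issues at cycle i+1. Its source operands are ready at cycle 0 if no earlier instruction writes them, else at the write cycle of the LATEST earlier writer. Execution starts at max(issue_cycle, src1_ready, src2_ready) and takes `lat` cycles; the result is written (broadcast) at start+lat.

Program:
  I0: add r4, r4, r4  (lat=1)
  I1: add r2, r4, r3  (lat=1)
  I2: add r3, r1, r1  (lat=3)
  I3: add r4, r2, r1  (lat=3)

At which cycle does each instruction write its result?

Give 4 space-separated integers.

I0 add r4: issue@1 deps=(None,None) exec_start@1 write@2
I1 add r2: issue@2 deps=(0,None) exec_start@2 write@3
I2 add r3: issue@3 deps=(None,None) exec_start@3 write@6
I3 add r4: issue@4 deps=(1,None) exec_start@4 write@7

Answer: 2 3 6 7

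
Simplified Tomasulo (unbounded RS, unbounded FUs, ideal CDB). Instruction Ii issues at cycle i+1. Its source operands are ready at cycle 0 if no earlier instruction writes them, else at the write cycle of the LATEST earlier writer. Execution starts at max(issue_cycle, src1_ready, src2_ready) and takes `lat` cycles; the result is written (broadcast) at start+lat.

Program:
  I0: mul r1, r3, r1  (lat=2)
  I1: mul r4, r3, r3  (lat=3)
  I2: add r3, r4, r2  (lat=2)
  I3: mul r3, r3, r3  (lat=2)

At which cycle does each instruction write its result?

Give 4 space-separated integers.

I0 mul r1: issue@1 deps=(None,None) exec_start@1 write@3
I1 mul r4: issue@2 deps=(None,None) exec_start@2 write@5
I2 add r3: issue@3 deps=(1,None) exec_start@5 write@7
I3 mul r3: issue@4 deps=(2,2) exec_start@7 write@9

Answer: 3 5 7 9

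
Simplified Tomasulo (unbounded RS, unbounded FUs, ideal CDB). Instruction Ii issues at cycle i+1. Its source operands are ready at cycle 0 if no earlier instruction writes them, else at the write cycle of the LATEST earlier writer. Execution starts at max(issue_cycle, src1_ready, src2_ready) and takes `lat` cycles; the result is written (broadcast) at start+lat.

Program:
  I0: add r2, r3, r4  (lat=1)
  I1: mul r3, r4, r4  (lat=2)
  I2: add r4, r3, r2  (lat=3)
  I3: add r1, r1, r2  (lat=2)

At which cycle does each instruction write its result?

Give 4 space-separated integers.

I0 add r2: issue@1 deps=(None,None) exec_start@1 write@2
I1 mul r3: issue@2 deps=(None,None) exec_start@2 write@4
I2 add r4: issue@3 deps=(1,0) exec_start@4 write@7
I3 add r1: issue@4 deps=(None,0) exec_start@4 write@6

Answer: 2 4 7 6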